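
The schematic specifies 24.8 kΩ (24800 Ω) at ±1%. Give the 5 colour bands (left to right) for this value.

24800 Ω = 248 × 10^2.
2 → red
4 → yellow
8 → grey
Multiplier 10^2 → red.
±1% tolerance → brown.

red, yellow, grey, red, brown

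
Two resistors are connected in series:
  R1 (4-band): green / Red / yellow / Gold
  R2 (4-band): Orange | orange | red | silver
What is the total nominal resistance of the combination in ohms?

R1: green, red → 52; yellow ×10^4 → 520000 Ω.
R2: orange, orange → 33; red ×10^2 → 3300 Ω.
Series: 520000 + 3300 = 523300 Ω.

523300 Ω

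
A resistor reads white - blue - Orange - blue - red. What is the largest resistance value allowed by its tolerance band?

982260000 Ω

White → 9 (first significant figure)
Blue → 6 (second significant figure)
Orange → 3 (third significant figure)
Blue → ×10^6 multiplier
Red → ±2% tolerance
963 × 1000000 = 963000000 Ω
Largest = 963000000 × (1 + 2/100) = 982260000 Ω.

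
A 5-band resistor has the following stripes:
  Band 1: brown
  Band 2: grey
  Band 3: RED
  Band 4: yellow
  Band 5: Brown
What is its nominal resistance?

1820000 Ω

Brown → 1 (first significant figure)
Grey → 8 (second significant figure)
Red → 2 (third significant figure)
Yellow → ×10^4 multiplier
182 × 10000 = 1820000 Ω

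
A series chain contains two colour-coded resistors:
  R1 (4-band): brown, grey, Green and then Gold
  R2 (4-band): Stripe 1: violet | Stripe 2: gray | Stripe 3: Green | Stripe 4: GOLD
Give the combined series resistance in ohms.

9600000 Ω

R1: brown, grey → 18; green ×10^5 → 1800000 Ω.
R2: violet, grey → 78; green ×10^5 → 7800000 Ω.
Series: 1800000 + 7800000 = 9600000 Ω.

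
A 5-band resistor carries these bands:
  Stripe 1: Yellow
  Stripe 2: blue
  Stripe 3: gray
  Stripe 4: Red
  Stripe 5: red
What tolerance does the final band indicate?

The last band, red, is the tolerance band.
Red corresponds to ±2%.

±2%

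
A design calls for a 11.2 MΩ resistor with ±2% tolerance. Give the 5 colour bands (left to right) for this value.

11200000 Ω = 112 × 10^5.
1 → brown
1 → brown
2 → red
Multiplier 10^5 → green.
±2% tolerance → red.

brown, brown, red, green, red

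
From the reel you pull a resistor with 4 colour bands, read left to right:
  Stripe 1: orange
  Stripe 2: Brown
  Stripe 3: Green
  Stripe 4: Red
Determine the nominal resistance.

Orange → 3 (first significant figure)
Brown → 1 (second significant figure)
Green → ×10^5 multiplier
31 × 100000 = 3100000 Ω

3100000 Ω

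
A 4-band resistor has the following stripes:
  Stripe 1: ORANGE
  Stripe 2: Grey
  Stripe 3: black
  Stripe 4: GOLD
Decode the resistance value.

38 Ω

Orange → 3 (first significant figure)
Grey → 8 (second significant figure)
Black → ×1 multiplier
38 × 1 = 38 Ω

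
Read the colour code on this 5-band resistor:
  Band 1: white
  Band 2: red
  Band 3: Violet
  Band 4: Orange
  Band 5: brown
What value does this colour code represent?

927000 Ω

White → 9 (first significant figure)
Red → 2 (second significant figure)
Violet → 7 (third significant figure)
Orange → ×10^3 multiplier
927 × 1000 = 927000 Ω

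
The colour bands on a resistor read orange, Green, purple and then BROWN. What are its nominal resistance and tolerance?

Orange → 3 (first significant figure)
Green → 5 (second significant figure)
Violet → ×10^7 multiplier
Brown → ±1% tolerance
35 × 10000000 = 350000000 Ω

350000000 Ω ±1%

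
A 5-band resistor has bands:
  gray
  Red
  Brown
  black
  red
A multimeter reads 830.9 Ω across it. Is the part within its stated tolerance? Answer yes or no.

yes

Grey → 8 (first significant figure)
Red → 2 (second significant figure)
Brown → 1 (third significant figure)
Black → ×1 multiplier
Red → ±2% tolerance
821 × 1 = 821 Ω
Allowed range: 804.58 Ω to 837.42 Ω.
830.9 Ω lies inside that range.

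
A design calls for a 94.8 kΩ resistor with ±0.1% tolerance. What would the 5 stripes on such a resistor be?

94800 Ω = 948 × 10^2.
9 → white
4 → yellow
8 → grey
Multiplier 10^2 → red.
±0.1% tolerance → violet.

white, yellow, grey, red, violet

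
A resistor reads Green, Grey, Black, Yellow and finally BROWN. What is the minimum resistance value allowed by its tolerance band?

5742000 Ω

Green → 5 (first significant figure)
Grey → 8 (second significant figure)
Black → 0 (third significant figure)
Yellow → ×10^4 multiplier
Brown → ±1% tolerance
580 × 10000 = 5800000 Ω
Minimum = 5800000 × (1 − 1/100) = 5742000 Ω.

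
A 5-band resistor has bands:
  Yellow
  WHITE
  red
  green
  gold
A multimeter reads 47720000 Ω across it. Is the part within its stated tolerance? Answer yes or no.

yes

Yellow → 4 (first significant figure)
White → 9 (second significant figure)
Red → 2 (third significant figure)
Green → ×10^5 multiplier
Gold → ±5% tolerance
492 × 100000 = 49200000 Ω
Allowed range: 46740000 Ω to 51660000 Ω.
47720000 Ω lies inside that range.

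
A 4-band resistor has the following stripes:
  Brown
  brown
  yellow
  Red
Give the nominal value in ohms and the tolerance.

110000 Ω ±2%

Brown → 1 (first significant figure)
Brown → 1 (second significant figure)
Yellow → ×10^4 multiplier
Red → ±2% tolerance
11 × 10000 = 110000 Ω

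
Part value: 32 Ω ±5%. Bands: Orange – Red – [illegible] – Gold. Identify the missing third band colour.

black

32 Ω = 32 × 10^0.
The third band is the multiplier, 10^0, which is black.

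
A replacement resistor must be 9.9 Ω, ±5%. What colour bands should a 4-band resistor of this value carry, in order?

white, white, gold, gold

9.9 Ω = 99 × 10^-1.
9 → white
9 → white
Multiplier 10^-1 → gold.
±5% tolerance → gold.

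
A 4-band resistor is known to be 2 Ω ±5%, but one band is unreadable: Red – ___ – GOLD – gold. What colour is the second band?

2 Ω = 20 × 10^-1.
The second band gives digit 0 of the significand, and 0 is black.

black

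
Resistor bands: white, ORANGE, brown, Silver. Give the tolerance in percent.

The last band, silver, is the tolerance band.
Silver corresponds to ±10%.

±10%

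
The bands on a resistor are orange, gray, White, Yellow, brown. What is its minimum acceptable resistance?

3851100 Ω

Orange → 3 (first significant figure)
Grey → 8 (second significant figure)
White → 9 (third significant figure)
Yellow → ×10^4 multiplier
Brown → ±1% tolerance
389 × 10000 = 3890000 Ω
Minimum = 3890000 × (1 − 1/100) = 3851100 Ω.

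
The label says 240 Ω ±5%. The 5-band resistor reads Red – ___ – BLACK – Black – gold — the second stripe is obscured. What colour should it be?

yellow

240 Ω = 240 × 10^0.
The second band gives digit 4 of the significand, and 4 is yellow.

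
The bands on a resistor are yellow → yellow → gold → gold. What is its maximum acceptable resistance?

4.62 Ω

Yellow → 4 (first significant figure)
Yellow → 4 (second significant figure)
Gold → ×0.1 multiplier
Gold → ±5% tolerance
44 × 0.1 = 4.4 Ω
Maximum = 4.4 × (1 + 5/100) = 4.62 Ω.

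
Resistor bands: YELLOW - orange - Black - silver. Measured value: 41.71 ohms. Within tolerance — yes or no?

Yellow → 4 (first significant figure)
Orange → 3 (second significant figure)
Black → ×1 multiplier
Silver → ±10% tolerance
43 × 1 = 43 Ω
Allowed range: 38.7 Ω to 47.3 Ω.
41.71 ohms lies inside that range.

yes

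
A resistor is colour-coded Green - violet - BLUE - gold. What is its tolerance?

±5%

The last band, gold, is the tolerance band.
Gold corresponds to ±5%.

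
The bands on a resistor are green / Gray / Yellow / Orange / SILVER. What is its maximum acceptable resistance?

642400 Ω

Green → 5 (first significant figure)
Grey → 8 (second significant figure)
Yellow → 4 (third significant figure)
Orange → ×10^3 multiplier
Silver → ±10% tolerance
584 × 1000 = 584000 Ω
Maximum = 584000 × (1 + 10/100) = 642400 Ω.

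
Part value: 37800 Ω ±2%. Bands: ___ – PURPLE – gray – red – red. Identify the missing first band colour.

37800 Ω = 378 × 10^2.
The first band gives digit 3 of the significand, and 3 is orange.

orange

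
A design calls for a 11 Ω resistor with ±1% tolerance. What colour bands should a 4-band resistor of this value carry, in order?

11 Ω = 11 × 10^0.
1 → brown
1 → brown
Multiplier 10^0 → black.
±1% tolerance → brown.

brown, brown, black, brown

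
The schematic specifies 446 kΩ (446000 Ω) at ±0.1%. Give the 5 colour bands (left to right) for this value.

yellow, yellow, blue, orange, violet

446000 Ω = 446 × 10^3.
4 → yellow
4 → yellow
6 → blue
Multiplier 10^3 → orange.
±0.1% tolerance → violet.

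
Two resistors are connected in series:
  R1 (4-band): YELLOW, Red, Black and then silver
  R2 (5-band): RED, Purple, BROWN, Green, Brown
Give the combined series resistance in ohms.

27100042 Ω

R1: yellow, red → 42; black ×1 → 42 Ω.
R2: red, violet, brown → 271; green ×10^5 → 27100000 Ω.
Series: 42 + 27100000 = 27100042 Ω.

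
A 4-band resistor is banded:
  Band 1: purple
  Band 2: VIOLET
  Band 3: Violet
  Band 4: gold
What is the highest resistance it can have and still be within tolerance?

808500000 Ω

Violet → 7 (first significant figure)
Violet → 7 (second significant figure)
Violet → ×10^7 multiplier
Gold → ±5% tolerance
77 × 10000000 = 770000000 Ω
Highest = 770000000 × (1 + 5/100) = 808500000 Ω.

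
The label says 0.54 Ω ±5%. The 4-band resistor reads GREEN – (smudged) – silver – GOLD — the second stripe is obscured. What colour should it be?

0.54 Ω = 54 × 10^-2.
The second band gives digit 4 of the significand, and 4 is yellow.

yellow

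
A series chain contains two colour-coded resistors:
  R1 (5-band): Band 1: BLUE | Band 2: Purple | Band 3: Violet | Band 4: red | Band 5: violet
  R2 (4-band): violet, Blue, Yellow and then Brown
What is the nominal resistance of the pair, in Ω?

827700 Ω

R1: blue, violet, violet → 677; red ×10^2 → 67700 Ω.
R2: violet, blue → 76; yellow ×10^4 → 760000 Ω.
Series: 67700 + 760000 = 827700 Ω.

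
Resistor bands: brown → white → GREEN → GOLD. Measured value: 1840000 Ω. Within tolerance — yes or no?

Brown → 1 (first significant figure)
White → 9 (second significant figure)
Green → ×10^5 multiplier
Gold → ±5% tolerance
19 × 100000 = 1900000 Ω
Allowed range: 1805000 Ω to 1995000 Ω.
1840000 Ω lies inside that range.

yes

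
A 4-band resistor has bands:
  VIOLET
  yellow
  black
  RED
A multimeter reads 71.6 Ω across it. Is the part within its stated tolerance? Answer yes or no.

Violet → 7 (first significant figure)
Yellow → 4 (second significant figure)
Black → ×1 multiplier
Red → ±2% tolerance
74 × 1 = 74 Ω
Allowed range: 72.52 Ω to 75.48 Ω.
71.6 Ω lies outside that range.

no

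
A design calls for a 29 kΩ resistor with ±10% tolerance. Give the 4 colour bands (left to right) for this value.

29000 Ω = 29 × 10^3.
2 → red
9 → white
Multiplier 10^3 → orange.
±10% tolerance → silver.

red, white, orange, silver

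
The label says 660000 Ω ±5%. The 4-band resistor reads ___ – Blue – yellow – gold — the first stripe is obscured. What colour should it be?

blue

660000 Ω = 66 × 10^4.
The first band gives digit 6 of the significand, and 6 is blue.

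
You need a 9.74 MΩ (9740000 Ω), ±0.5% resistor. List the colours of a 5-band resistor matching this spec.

9740000 Ω = 974 × 10^4.
9 → white
7 → violet
4 → yellow
Multiplier 10^4 → yellow.
±0.5% tolerance → green.

white, violet, yellow, yellow, green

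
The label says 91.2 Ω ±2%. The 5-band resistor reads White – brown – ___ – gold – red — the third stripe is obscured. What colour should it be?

red

91.2 Ω = 912 × 10^-1.
The third band gives digit 2 of the significand, and 2 is red.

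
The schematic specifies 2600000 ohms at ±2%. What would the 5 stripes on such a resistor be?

2600000 Ω = 260 × 10^4.
2 → red
6 → blue
0 → black
Multiplier 10^4 → yellow.
±2% tolerance → red.

red, blue, black, yellow, red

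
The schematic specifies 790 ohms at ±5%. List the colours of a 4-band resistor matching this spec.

790 Ω = 79 × 10^1.
7 → violet
9 → white
Multiplier 10^1 → brown.
±5% tolerance → gold.

violet, white, brown, gold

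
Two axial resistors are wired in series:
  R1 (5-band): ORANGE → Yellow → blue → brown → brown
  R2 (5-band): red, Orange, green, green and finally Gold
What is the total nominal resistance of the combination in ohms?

R1: orange, yellow, blue → 346; brown ×10 → 3460 Ω.
R2: red, orange, green → 235; green ×10^5 → 23500000 Ω.
Series: 3460 + 23500000 = 23503460 Ω.

23503460 Ω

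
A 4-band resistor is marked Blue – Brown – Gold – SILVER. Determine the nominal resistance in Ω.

6.1 Ω

Blue → 6 (first significant figure)
Brown → 1 (second significant figure)
Gold → ×0.1 multiplier
61 × 0.1 = 6.1 Ω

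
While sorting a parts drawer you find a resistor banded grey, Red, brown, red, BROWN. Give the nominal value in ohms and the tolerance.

82100 Ω ±1%

Grey → 8 (first significant figure)
Red → 2 (second significant figure)
Brown → 1 (third significant figure)
Red → ×10^2 multiplier
Brown → ±1% tolerance
821 × 100 = 82100 Ω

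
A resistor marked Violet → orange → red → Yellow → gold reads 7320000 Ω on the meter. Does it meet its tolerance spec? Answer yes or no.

yes

Violet → 7 (first significant figure)
Orange → 3 (second significant figure)
Red → 2 (third significant figure)
Yellow → ×10^4 multiplier
Gold → ±5% tolerance
732 × 10000 = 7320000 Ω
Allowed range: 6954000 Ω to 7686000 Ω.
7320000 Ω lies inside that range.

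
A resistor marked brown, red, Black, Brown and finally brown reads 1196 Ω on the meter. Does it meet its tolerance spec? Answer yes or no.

yes

Brown → 1 (first significant figure)
Red → 2 (second significant figure)
Black → 0 (third significant figure)
Brown → ×10 multiplier
Brown → ±1% tolerance
120 × 10 = 1200 Ω
Allowed range: 1188 Ω to 1212 Ω.
1196 Ω lies inside that range.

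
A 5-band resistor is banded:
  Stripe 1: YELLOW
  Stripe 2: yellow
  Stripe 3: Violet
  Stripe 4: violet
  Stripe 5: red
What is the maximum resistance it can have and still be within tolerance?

4559400000 Ω

Yellow → 4 (first significant figure)
Yellow → 4 (second significant figure)
Violet → 7 (third significant figure)
Violet → ×10^7 multiplier
Red → ±2% tolerance
447 × 10000000 = 4470000000 Ω
Maximum = 4470000000 × (1 + 2/100) = 4559400000 Ω.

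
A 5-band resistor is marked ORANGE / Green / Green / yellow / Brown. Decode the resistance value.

3550000 Ω

Orange → 3 (first significant figure)
Green → 5 (second significant figure)
Green → 5 (third significant figure)
Yellow → ×10^4 multiplier
355 × 10000 = 3550000 Ω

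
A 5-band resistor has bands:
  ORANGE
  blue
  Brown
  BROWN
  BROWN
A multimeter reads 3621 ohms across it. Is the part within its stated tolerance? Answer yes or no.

yes

Orange → 3 (first significant figure)
Blue → 6 (second significant figure)
Brown → 1 (third significant figure)
Brown → ×10 multiplier
Brown → ±1% tolerance
361 × 10 = 3610 Ω
Allowed range: 3573.9 Ω to 3646.1 Ω.
3621 ohms lies inside that range.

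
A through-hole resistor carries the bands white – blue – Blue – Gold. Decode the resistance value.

White → 9 (first significant figure)
Blue → 6 (second significant figure)
Blue → ×10^6 multiplier
96 × 1000000 = 96000000 Ω

96000000 Ω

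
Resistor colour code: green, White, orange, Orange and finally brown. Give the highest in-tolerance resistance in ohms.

Green → 5 (first significant figure)
White → 9 (second significant figure)
Orange → 3 (third significant figure)
Orange → ×10^3 multiplier
Brown → ±1% tolerance
593 × 1000 = 593000 Ω
Highest = 593000 × (1 + 1/100) = 598930 Ω.

598930 Ω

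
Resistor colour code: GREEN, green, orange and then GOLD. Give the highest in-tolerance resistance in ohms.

57750 Ω

Green → 5 (first significant figure)
Green → 5 (second significant figure)
Orange → ×10^3 multiplier
Gold → ±5% tolerance
55 × 1000 = 55000 Ω
Highest = 55000 × (1 + 5/100) = 57750 Ω.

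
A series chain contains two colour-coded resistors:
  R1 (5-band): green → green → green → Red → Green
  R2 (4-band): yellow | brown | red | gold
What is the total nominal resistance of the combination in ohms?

59600 Ω

R1: green, green, green → 555; red ×10^2 → 55500 Ω.
R2: yellow, brown → 41; red ×10^2 → 4100 Ω.
Series: 55500 + 4100 = 59600 Ω.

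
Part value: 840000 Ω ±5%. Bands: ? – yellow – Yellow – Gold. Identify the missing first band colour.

grey

840000 Ω = 84 × 10^4.
The first band gives digit 8 of the significand, and 8 is grey.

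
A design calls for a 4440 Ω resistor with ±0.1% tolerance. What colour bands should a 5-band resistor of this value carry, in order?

yellow, yellow, yellow, brown, violet

4440 Ω = 444 × 10^1.
4 → yellow
4 → yellow
4 → yellow
Multiplier 10^1 → brown.
±0.1% tolerance → violet.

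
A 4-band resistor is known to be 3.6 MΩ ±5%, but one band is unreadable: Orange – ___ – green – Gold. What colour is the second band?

blue

3600000 Ω = 36 × 10^5.
The second band gives digit 6 of the significand, and 6 is blue.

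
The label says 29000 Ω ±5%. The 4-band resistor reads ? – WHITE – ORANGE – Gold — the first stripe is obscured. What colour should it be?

red

29000 Ω = 29 × 10^3.
The first band gives digit 2 of the significand, and 2 is red.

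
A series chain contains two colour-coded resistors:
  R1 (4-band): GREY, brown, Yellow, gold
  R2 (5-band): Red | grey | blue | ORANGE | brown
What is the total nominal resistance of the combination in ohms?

1096000 Ω

R1: grey, brown → 81; yellow ×10^4 → 810000 Ω.
R2: red, grey, blue → 286; orange ×10^3 → 286000 Ω.
Series: 810000 + 286000 = 1096000 Ω.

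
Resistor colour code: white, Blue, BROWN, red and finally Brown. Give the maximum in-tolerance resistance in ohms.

White → 9 (first significant figure)
Blue → 6 (second significant figure)
Brown → 1 (third significant figure)
Red → ×10^2 multiplier
Brown → ±1% tolerance
961 × 100 = 96100 Ω
Maximum = 96100 × (1 + 1/100) = 97061 Ω.

97061 Ω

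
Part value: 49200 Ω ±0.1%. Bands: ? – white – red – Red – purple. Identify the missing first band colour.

yellow

49200 Ω = 492 × 10^2.
The first band gives digit 4 of the significand, and 4 is yellow.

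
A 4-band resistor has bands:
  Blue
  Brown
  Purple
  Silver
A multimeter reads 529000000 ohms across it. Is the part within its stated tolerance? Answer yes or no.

no

Blue → 6 (first significant figure)
Brown → 1 (second significant figure)
Violet → ×10^7 multiplier
Silver → ±10% tolerance
61 × 10000000 = 610000000 Ω
Allowed range: 549000000 Ω to 671000000 Ω.
529000000 ohms lies outside that range.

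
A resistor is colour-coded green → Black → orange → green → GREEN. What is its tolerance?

The last band, green, is the tolerance band.
Green corresponds to ±0.5%.

±0.5%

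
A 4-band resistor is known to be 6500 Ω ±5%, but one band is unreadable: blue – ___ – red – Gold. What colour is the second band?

6500 Ω = 65 × 10^2.
The second band gives digit 5 of the significand, and 5 is green.

green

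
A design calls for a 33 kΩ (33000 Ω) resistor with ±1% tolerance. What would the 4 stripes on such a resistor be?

orange, orange, orange, brown

33000 Ω = 33 × 10^3.
3 → orange
3 → orange
Multiplier 10^3 → orange.
±1% tolerance → brown.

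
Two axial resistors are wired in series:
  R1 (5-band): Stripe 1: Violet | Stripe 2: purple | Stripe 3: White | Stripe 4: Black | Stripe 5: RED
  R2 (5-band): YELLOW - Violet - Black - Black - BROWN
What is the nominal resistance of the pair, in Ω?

1249 Ω

R1: violet, violet, white → 779; black ×1 → 779 Ω.
R2: yellow, violet, black → 470; black ×1 → 470 Ω.
Series: 779 + 470 = 1249 Ω.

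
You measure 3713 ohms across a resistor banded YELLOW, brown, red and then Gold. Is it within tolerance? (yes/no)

no

Yellow → 4 (first significant figure)
Brown → 1 (second significant figure)
Red → ×10^2 multiplier
Gold → ±5% tolerance
41 × 100 = 4100 Ω
Allowed range: 3895 Ω to 4305 Ω.
3713 ohms lies outside that range.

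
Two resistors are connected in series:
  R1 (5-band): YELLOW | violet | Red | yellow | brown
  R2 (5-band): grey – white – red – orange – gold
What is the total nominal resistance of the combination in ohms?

R1: yellow, violet, red → 472; yellow ×10^4 → 4720000 Ω.
R2: grey, white, red → 892; orange ×10^3 → 892000 Ω.
Series: 4720000 + 892000 = 5612000 Ω.

5612000 Ω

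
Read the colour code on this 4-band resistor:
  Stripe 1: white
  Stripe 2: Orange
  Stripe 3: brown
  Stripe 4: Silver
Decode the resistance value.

930 Ω

White → 9 (first significant figure)
Orange → 3 (second significant figure)
Brown → ×10 multiplier
93 × 10 = 930 Ω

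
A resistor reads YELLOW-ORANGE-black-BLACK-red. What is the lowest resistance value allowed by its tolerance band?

421.4 Ω

Yellow → 4 (first significant figure)
Orange → 3 (second significant figure)
Black → 0 (third significant figure)
Black → ×1 multiplier
Red → ±2% tolerance
430 × 1 = 430 Ω
Lowest = 430 × (1 − 2/100) = 421.4 Ω.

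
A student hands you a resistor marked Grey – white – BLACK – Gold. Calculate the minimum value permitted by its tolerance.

Grey → 8 (first significant figure)
White → 9 (second significant figure)
Black → ×1 multiplier
Gold → ±5% tolerance
89 × 1 = 89 Ω
Minimum = 89 × (1 − 5/100) = 84.55 Ω.

84.55 Ω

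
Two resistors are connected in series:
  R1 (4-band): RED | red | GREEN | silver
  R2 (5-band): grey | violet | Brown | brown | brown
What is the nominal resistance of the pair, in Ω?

2208710 Ω

R1: red, red → 22; green ×10^5 → 2200000 Ω.
R2: grey, violet, brown → 871; brown ×10 → 8710 Ω.
Series: 2200000 + 8710 = 2208710 Ω.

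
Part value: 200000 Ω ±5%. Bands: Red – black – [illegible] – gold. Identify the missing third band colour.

yellow

200000 Ω = 20 × 10^4.
The third band is the multiplier, 10^4, which is yellow.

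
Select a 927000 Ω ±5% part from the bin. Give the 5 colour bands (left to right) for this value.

927000 Ω = 927 × 10^3.
9 → white
2 → red
7 → violet
Multiplier 10^3 → orange.
±5% tolerance → gold.

white, red, violet, orange, gold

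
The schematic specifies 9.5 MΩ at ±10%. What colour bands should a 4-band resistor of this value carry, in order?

9500000 Ω = 95 × 10^5.
9 → white
5 → green
Multiplier 10^5 → green.
±10% tolerance → silver.

white, green, green, silver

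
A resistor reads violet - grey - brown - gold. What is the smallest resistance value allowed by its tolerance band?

741 Ω

Violet → 7 (first significant figure)
Grey → 8 (second significant figure)
Brown → ×10 multiplier
Gold → ±5% tolerance
78 × 10 = 780 Ω
Smallest = 780 × (1 − 5/100) = 741 Ω.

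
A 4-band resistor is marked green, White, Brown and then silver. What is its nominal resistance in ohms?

Green → 5 (first significant figure)
White → 9 (second significant figure)
Brown → ×10 multiplier
59 × 10 = 590 Ω

590 Ω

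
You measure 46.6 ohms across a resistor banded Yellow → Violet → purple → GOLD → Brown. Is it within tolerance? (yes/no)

Yellow → 4 (first significant figure)
Violet → 7 (second significant figure)
Violet → 7 (third significant figure)
Gold → ×0.1 multiplier
Brown → ±1% tolerance
477 × 0.1 = 47.7 Ω
Allowed range: 47.223 Ω to 48.177 Ω.
46.6 ohms lies outside that range.

no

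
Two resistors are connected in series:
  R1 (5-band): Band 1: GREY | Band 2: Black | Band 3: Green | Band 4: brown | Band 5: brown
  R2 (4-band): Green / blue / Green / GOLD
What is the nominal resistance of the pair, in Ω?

R1: grey, black, green → 805; brown ×10 → 8050 Ω.
R2: green, blue → 56; green ×10^5 → 5600000 Ω.
Series: 8050 + 5600000 = 5608050 Ω.

5608050 Ω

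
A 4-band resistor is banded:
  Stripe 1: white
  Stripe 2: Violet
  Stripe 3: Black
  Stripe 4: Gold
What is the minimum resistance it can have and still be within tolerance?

White → 9 (first significant figure)
Violet → 7 (second significant figure)
Black → ×1 multiplier
Gold → ±5% tolerance
97 × 1 = 97 Ω
Minimum = 97 × (1 − 5/100) = 92.15 Ω.

92.15 Ω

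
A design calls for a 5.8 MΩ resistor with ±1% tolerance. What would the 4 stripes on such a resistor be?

green, grey, green, brown

5800000 Ω = 58 × 10^5.
5 → green
8 → grey
Multiplier 10^5 → green.
±1% tolerance → brown.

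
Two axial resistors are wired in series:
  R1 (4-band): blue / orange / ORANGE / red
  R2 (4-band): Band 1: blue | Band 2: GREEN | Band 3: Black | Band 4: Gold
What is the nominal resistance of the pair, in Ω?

63065 Ω

R1: blue, orange → 63; orange ×10^3 → 63000 Ω.
R2: blue, green → 65; black ×1 → 65 Ω.
Series: 63000 + 65 = 63065 Ω.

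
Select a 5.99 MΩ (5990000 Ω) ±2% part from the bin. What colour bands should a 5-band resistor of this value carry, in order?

5990000 Ω = 599 × 10^4.
5 → green
9 → white
9 → white
Multiplier 10^4 → yellow.
±2% tolerance → red.

green, white, white, yellow, red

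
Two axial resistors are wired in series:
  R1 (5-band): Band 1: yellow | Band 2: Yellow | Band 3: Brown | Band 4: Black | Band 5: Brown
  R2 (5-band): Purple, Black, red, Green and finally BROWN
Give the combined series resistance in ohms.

70200441 Ω

R1: yellow, yellow, brown → 441; black ×1 → 441 Ω.
R2: violet, black, red → 702; green ×10^5 → 70200000 Ω.
Series: 441 + 70200000 = 70200441 Ω.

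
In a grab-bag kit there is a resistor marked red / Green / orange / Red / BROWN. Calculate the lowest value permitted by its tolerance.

Red → 2 (first significant figure)
Green → 5 (second significant figure)
Orange → 3 (third significant figure)
Red → ×10^2 multiplier
Brown → ±1% tolerance
253 × 100 = 25300 Ω
Lowest = 25300 × (1 − 1/100) = 25047 Ω.

25047 Ω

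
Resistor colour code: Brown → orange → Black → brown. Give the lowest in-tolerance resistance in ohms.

12.87 Ω

Brown → 1 (first significant figure)
Orange → 3 (second significant figure)
Black → ×1 multiplier
Brown → ±1% tolerance
13 × 1 = 13 Ω
Lowest = 13 × (1 − 1/100) = 12.87 Ω.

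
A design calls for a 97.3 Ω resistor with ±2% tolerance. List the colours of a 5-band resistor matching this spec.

97.3 Ω = 973 × 10^-1.
9 → white
7 → violet
3 → orange
Multiplier 10^-1 → gold.
±2% tolerance → red.

white, violet, orange, gold, red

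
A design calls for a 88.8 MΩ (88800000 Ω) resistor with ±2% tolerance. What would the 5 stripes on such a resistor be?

88800000 Ω = 888 × 10^5.
8 → grey
8 → grey
8 → grey
Multiplier 10^5 → green.
±2% tolerance → red.

grey, grey, grey, green, red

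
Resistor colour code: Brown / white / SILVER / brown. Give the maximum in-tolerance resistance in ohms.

Brown → 1 (first significant figure)
White → 9 (second significant figure)
Silver → ×0.01 multiplier
Brown → ±1% tolerance
19 × 0.01 = 0.19 Ω
Maximum = 0.19 × (1 + 1/100) = 0.1919 Ω.

0.1919 Ω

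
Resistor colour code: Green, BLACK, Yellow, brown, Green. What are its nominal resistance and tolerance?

Green → 5 (first significant figure)
Black → 0 (second significant figure)
Yellow → 4 (third significant figure)
Brown → ×10 multiplier
Green → ±0.5% tolerance
504 × 10 = 5040 Ω

5040 Ω ±0.5%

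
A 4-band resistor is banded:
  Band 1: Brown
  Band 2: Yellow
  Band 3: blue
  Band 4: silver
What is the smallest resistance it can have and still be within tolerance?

Brown → 1 (first significant figure)
Yellow → 4 (second significant figure)
Blue → ×10^6 multiplier
Silver → ±10% tolerance
14 × 1000000 = 14000000 Ω
Smallest = 14000000 × (1 − 10/100) = 12600000 Ω.

12600000 Ω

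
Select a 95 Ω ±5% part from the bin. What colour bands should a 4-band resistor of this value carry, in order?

white, green, black, gold

95 Ω = 95 × 10^0.
9 → white
5 → green
Multiplier 10^0 → black.
±5% tolerance → gold.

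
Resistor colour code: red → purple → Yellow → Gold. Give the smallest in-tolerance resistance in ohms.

256500 Ω

Red → 2 (first significant figure)
Violet → 7 (second significant figure)
Yellow → ×10^4 multiplier
Gold → ±5% tolerance
27 × 10000 = 270000 Ω
Smallest = 270000 × (1 − 5/100) = 256500 Ω.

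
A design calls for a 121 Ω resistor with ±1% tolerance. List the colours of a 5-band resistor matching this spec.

121 Ω = 121 × 10^0.
1 → brown
2 → red
1 → brown
Multiplier 10^0 → black.
±1% tolerance → brown.

brown, red, brown, black, brown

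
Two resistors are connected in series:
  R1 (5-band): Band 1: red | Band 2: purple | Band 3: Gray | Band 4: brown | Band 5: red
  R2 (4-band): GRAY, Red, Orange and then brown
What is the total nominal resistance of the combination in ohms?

84780 Ω

R1: red, violet, grey → 278; brown ×10 → 2780 Ω.
R2: grey, red → 82; orange ×10^3 → 82000 Ω.
Series: 2780 + 82000 = 84780 Ω.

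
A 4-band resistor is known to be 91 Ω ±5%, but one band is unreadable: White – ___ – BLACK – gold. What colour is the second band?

91 Ω = 91 × 10^0.
The second band gives digit 1 of the significand, and 1 is brown.

brown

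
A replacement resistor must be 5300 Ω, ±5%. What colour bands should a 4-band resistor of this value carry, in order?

green, orange, red, gold

5300 Ω = 53 × 10^2.
5 → green
3 → orange
Multiplier 10^2 → red.
±5% tolerance → gold.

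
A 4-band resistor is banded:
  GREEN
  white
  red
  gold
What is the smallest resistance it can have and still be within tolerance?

Green → 5 (first significant figure)
White → 9 (second significant figure)
Red → ×10^2 multiplier
Gold → ±5% tolerance
59 × 100 = 5900 Ω
Smallest = 5900 × (1 − 5/100) = 5605 Ω.

5605 Ω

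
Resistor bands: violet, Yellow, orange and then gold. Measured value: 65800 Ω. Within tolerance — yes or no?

no

Violet → 7 (first significant figure)
Yellow → 4 (second significant figure)
Orange → ×10^3 multiplier
Gold → ±5% tolerance
74 × 1000 = 74000 Ω
Allowed range: 70300 Ω to 77700 Ω.
65800 Ω lies outside that range.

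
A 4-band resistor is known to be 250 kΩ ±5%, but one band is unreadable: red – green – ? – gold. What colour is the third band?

yellow

250000 Ω = 25 × 10^4.
The third band is the multiplier, 10^4, which is yellow.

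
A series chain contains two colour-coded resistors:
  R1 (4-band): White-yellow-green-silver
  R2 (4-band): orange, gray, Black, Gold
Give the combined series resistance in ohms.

9400038 Ω

R1: white, yellow → 94; green ×10^5 → 9400000 Ω.
R2: orange, grey → 38; black ×1 → 38 Ω.
Series: 9400000 + 38 = 9400038 Ω.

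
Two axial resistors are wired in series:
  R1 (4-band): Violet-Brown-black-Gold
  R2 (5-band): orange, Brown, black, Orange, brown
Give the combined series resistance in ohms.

R1: violet, brown → 71; black ×1 → 71 Ω.
R2: orange, brown, black → 310; orange ×10^3 → 310000 Ω.
Series: 71 + 310000 = 310071 Ω.

310071 Ω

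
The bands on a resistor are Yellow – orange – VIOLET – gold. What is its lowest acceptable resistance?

Yellow → 4 (first significant figure)
Orange → 3 (second significant figure)
Violet → ×10^7 multiplier
Gold → ±5% tolerance
43 × 10000000 = 430000000 Ω
Lowest = 430000000 × (1 − 5/100) = 408500000 Ω.

408500000 Ω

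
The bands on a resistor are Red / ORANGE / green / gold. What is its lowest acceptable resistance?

Red → 2 (first significant figure)
Orange → 3 (second significant figure)
Green → ×10^5 multiplier
Gold → ±5% tolerance
23 × 100000 = 2300000 Ω
Lowest = 2300000 × (1 − 5/100) = 2185000 Ω.

2185000 Ω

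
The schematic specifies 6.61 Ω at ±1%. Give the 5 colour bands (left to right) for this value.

blue, blue, brown, silver, brown

6.61 Ω = 661 × 10^-2.
6 → blue
6 → blue
1 → brown
Multiplier 10^-2 → silver.
±1% tolerance → brown.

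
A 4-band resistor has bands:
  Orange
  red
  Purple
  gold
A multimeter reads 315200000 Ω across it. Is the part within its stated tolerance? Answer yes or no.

yes

Orange → 3 (first significant figure)
Red → 2 (second significant figure)
Violet → ×10^7 multiplier
Gold → ±5% tolerance
32 × 10000000 = 320000000 Ω
Allowed range: 304000000 Ω to 336000000 Ω.
315200000 Ω lies inside that range.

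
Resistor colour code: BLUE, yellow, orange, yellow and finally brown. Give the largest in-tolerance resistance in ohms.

6494300 Ω

Blue → 6 (first significant figure)
Yellow → 4 (second significant figure)
Orange → 3 (third significant figure)
Yellow → ×10^4 multiplier
Brown → ±1% tolerance
643 × 10000 = 6430000 Ω
Largest = 6430000 × (1 + 1/100) = 6494300 Ω.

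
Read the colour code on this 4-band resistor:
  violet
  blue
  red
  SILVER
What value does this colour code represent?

Violet → 7 (first significant figure)
Blue → 6 (second significant figure)
Red → ×10^2 multiplier
76 × 100 = 7600 Ω

7600 Ω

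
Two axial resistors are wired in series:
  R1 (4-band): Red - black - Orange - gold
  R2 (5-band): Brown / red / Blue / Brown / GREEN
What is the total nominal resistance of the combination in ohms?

21260 Ω

R1: red, black → 20; orange ×10^3 → 20000 Ω.
R2: brown, red, blue → 126; brown ×10 → 1260 Ω.
Series: 20000 + 1260 = 21260 Ω.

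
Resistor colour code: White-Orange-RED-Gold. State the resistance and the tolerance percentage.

White → 9 (first significant figure)
Orange → 3 (second significant figure)
Red → ×10^2 multiplier
Gold → ±5% tolerance
93 × 100 = 9300 Ω

9300 Ω ±5%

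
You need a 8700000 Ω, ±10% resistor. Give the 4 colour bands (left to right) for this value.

grey, violet, green, silver

8700000 Ω = 87 × 10^5.
8 → grey
7 → violet
Multiplier 10^5 → green.
±10% tolerance → silver.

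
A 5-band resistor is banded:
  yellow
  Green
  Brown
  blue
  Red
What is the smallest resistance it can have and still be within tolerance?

Yellow → 4 (first significant figure)
Green → 5 (second significant figure)
Brown → 1 (third significant figure)
Blue → ×10^6 multiplier
Red → ±2% tolerance
451 × 1000000 = 451000000 Ω
Smallest = 451000000 × (1 − 2/100) = 441980000 Ω.

441980000 Ω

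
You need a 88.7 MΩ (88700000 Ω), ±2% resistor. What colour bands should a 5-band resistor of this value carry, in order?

grey, grey, violet, green, red

88700000 Ω = 887 × 10^5.
8 → grey
8 → grey
7 → violet
Multiplier 10^5 → green.
±2% tolerance → red.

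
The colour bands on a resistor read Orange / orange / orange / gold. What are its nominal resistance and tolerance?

Orange → 3 (first significant figure)
Orange → 3 (second significant figure)
Orange → ×10^3 multiplier
Gold → ±5% tolerance
33 × 1000 = 33000 Ω

33000 Ω ±5%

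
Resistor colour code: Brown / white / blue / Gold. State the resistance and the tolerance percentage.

Brown → 1 (first significant figure)
White → 9 (second significant figure)
Blue → ×10^6 multiplier
Gold → ±5% tolerance
19 × 1000000 = 19000000 Ω

19000000 Ω ±5%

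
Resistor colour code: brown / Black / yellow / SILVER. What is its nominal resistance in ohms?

Brown → 1 (first significant figure)
Black → 0 (second significant figure)
Yellow → ×10^4 multiplier
10 × 10000 = 100000 Ω

100000 Ω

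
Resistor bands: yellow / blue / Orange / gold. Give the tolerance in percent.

The last band, gold, is the tolerance band.
Gold corresponds to ±5%.

±5%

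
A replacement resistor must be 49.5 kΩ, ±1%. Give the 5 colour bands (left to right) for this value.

yellow, white, green, red, brown

49500 Ω = 495 × 10^2.
4 → yellow
9 → white
5 → green
Multiplier 10^2 → red.
±1% tolerance → brown.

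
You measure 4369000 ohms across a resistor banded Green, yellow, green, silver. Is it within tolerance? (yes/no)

Green → 5 (first significant figure)
Yellow → 4 (second significant figure)
Green → ×10^5 multiplier
Silver → ±10% tolerance
54 × 100000 = 5400000 Ω
Allowed range: 4860000 Ω to 5940000 Ω.
4369000 ohms lies outside that range.

no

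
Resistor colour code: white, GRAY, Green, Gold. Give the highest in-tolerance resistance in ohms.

White → 9 (first significant figure)
Grey → 8 (second significant figure)
Green → ×10^5 multiplier
Gold → ±5% tolerance
98 × 100000 = 9800000 Ω
Highest = 9800000 × (1 + 5/100) = 10290000 Ω.

10290000 Ω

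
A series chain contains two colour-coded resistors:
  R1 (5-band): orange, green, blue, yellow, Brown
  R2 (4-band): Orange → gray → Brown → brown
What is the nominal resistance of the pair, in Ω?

R1: orange, green, blue → 356; yellow ×10^4 → 3560000 Ω.
R2: orange, grey → 38; brown ×10 → 380 Ω.
Series: 3560000 + 380 = 3560380 Ω.

3560380 Ω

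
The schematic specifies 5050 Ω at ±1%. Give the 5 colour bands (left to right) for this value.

5050 Ω = 505 × 10^1.
5 → green
0 → black
5 → green
Multiplier 10^1 → brown.
±1% tolerance → brown.

green, black, green, brown, brown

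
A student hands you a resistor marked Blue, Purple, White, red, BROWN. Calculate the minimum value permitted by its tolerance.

Blue → 6 (first significant figure)
Violet → 7 (second significant figure)
White → 9 (third significant figure)
Red → ×10^2 multiplier
Brown → ±1% tolerance
679 × 100 = 67900 Ω
Minimum = 67900 × (1 − 1/100) = 67221 Ω.

67221 Ω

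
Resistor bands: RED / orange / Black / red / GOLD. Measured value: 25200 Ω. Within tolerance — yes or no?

Red → 2 (first significant figure)
Orange → 3 (second significant figure)
Black → 0 (third significant figure)
Red → ×10^2 multiplier
Gold → ±5% tolerance
230 × 100 = 23000 Ω
Allowed range: 21850 Ω to 24150 Ω.
25200 Ω lies outside that range.

no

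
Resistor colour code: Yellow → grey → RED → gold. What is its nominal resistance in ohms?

4800 Ω

Yellow → 4 (first significant figure)
Grey → 8 (second significant figure)
Red → ×10^2 multiplier
48 × 100 = 4800 Ω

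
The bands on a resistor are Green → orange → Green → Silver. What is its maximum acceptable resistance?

5830000 Ω

Green → 5 (first significant figure)
Orange → 3 (second significant figure)
Green → ×10^5 multiplier
Silver → ±10% tolerance
53 × 100000 = 5300000 Ω
Maximum = 5300000 × (1 + 10/100) = 5830000 Ω.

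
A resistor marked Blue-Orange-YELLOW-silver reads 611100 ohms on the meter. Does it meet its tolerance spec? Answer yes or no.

yes

Blue → 6 (first significant figure)
Orange → 3 (second significant figure)
Yellow → ×10^4 multiplier
Silver → ±10% tolerance
63 × 10000 = 630000 Ω
Allowed range: 567000 Ω to 693000 Ω.
611100 ohms lies inside that range.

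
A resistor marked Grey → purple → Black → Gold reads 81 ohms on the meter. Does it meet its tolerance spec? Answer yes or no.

no

Grey → 8 (first significant figure)
Violet → 7 (second significant figure)
Black → ×1 multiplier
Gold → ±5% tolerance
87 × 1 = 87 Ω
Allowed range: 82.65 Ω to 91.35 Ω.
81 ohms lies outside that range.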